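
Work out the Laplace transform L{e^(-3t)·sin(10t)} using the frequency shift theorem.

Frequency shift: L{e^(at)f(t)} = F(s-a). L{e^(-3t)·sin(10t)} = 10/((s+3)² + 100)

Final answer: 10/((s+3)² + 100)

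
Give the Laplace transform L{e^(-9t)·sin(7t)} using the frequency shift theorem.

Frequency shift: L{e^(at)f(t)} = F(s-a). L{e^(-9t)·sin(7t)} = 7/((s+9)² + 49)

Final answer: 7/((s+9)² + 49)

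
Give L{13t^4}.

L{t^n} = n!/s^(n+1). So L{13t^4} = 13·4!/s^5 = 312/s^5

Final answer: 312/s^5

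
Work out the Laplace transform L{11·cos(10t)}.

L{cos(ωt)} = s/(s² + ω²), so L{cos(10t)} = s/(s² + 100). Then L{11·cos(10t)} = 11·s/(s² + 100) = 11s/(s² + 100)

Final answer: 11s/(s² + 100)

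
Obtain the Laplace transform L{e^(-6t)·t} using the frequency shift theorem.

L{e^(at)·t^n} = n!/(s-a)^(n+1), so L{e^(-6t)·t} = 1/(s+6)^2

Final answer: 1/(s+6)^2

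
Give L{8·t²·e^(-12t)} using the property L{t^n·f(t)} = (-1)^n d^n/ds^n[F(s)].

L{e^(-12t)} = 1/(s+12). d/ds[1/(s+12)] = -1/(s+12)². d²/ds²[1/(s+12)] = 2/(s+12)³. So L{t²·e^(-12t)} = (-1)² · 2/(s+12)³ = 2/(s+12)³. Then L{8·t²·e^(-12t)} = 8·2/(s+12)³ = 16/(s+12)³

Final answer: 16/(s+12)³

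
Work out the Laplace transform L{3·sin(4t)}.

L{sin(ωt)} = ω/(s² + ω²), so L{sin(4t)} = 4/(s² + 16). Then L{3·sin(4t)} = 3·4/(s² + 16) = 12/(s² + 16)

Final answer: 12/(s² + 16)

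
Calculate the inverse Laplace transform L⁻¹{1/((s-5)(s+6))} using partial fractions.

Decompose: A/(s-5) + B/(s+6). A = 1/11, B = -1/11. f(t) = (e^(5t) - e^(-6t))/11

Final answer: (e^(5t) - e^(-6t))/11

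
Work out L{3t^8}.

L{t^n} = n!/s^(n+1). So L{3t^8} = 3·8!/s^9 = 120960/s^9

Final answer: 120960/s^9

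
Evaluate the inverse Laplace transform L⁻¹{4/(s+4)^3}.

L⁻¹{n!/(s-a)^(n+1)} = t^n·e^(at) with n=2, a=-4. So L⁻¹{2/(s+4)^3} = t^2·e^(-4t), and L⁻¹{4/(s+4)^3} = (4/2)·t^2·e^(-4t) = 2·t^2·e^(-4t)

Final answer: 2·t^2·e^(-4t)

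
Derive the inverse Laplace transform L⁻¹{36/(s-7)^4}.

L⁻¹{n!/(s-a)^(n+1)} = t^n·e^(at) with n=3, a=7. So L⁻¹{6/(s-7)^4} = t^3·e^(7t), and L⁻¹{36/(s-7)^4} = (36/6)·t^3·e^(7t) = 6·t^3·e^(7t)

Final answer: 6·t^3·e^(7t)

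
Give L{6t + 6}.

L{6t + 6} = 6·L{t} + 6·L{1} = 6/s² + 6/s

Final answer: 6/s² + 6/s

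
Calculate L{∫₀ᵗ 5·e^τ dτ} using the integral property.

L{∫₀ᵗ f(τ)dτ} = F(s)/s with F(s) = 5/(s-1), so L{∫₀ᵗ 5·e^τ dτ} = 5/(s(s-1))

Final answer: 5/(s(s-1))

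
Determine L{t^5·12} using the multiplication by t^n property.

L{12} = 12/s. d^1/ds^1[1/s] = -1/s². d^2/ds^2[1/s] = 2/s^3. d^3/ds^3[1/s] = -6/s^4. d^4/ds^4[1/s] = 24/s^5. d^5/ds^5[1/s] = -120/s^6. So L{t^5} = (-1)^{5}·-120/s^6 = 120/s^6. Then L{t^5·12} = 12·120/s^6 = 1440/s^6

Final answer: 1440/s^6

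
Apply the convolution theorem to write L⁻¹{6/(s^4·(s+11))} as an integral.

6/(s^4·(s+11)) = (6/s^4)·(1/(s+11)) = L{t^3}·L{e^(-11t)}. So f(t) = t^3*e^(-11t) = ∫₀ᵗ τ^3·e^(-11(t-τ)) dτ

Final answer: ∫₀ᵗ τ^3·e^(-11(t-τ)) dτ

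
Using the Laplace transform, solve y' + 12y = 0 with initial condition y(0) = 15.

L{y'} + 12L{y} = 0. sY - 15 + 12Y = 0. Y(s+12) = 15. Y = 15/(s+12)

Final answer: y(t) = 15e^(-12t)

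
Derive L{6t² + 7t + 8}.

L{6t² + 7t + 8} = 6·2/s³ + 7/s² + 8/s = 12/s³ + 7/s² + 8/s

Final answer: 12/s³ + 7/s² + 8/s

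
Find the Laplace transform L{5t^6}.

L{5t^6} = 5 · L{t^6} = 5 · 720/s^7 = 3600/s^7

Final answer: 3600/s^7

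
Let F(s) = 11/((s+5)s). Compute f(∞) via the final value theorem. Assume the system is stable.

f(∞) = lim_{s→0} sF(s) = lim_{s→0} 11/(s+5) = 11/5

Final answer: 11/5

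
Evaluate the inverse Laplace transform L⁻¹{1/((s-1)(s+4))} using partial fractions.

Decompose: A/(s-1) + B/(s+4). A = 1/5, B = -1/5. f(t) = (e^t - e^(-4t))/5

Final answer: (e^t - e^(-4t))/5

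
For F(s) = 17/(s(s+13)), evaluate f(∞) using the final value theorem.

f(∞) = lim_{s→0} s·17/(s(s+13)) = lim_{s→0} 17/(s+13) = 17/13 = 17/13

Final answer: 17/13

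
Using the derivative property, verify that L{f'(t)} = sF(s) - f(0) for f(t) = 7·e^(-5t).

f'(t) = -35e^(-5t). Direct: L{f'(t)} = -35/(s+5). Property: s·7/(s+5) - 7 = (7s - 7(s+5))/(s+5) = -35/(s+5). ✓

Final answer: -35/(s+5)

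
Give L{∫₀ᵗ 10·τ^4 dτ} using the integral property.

L{∫₀ᵗ f(τ)dτ} = F(s)/s with f(t) = 10t^4. F(s) = 240/s^5, so L{∫₀ᵗ 10·τ^4 dτ} = (240/s^5)/s = 240/s^6. (Check: ∫₀ᵗ 10·τ^4 dτ = 10t^5/5.)

Final answer: 240/s^6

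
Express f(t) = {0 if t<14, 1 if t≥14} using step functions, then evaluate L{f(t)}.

f(t) = u(t-14). L{u(t-14)} = e^(-14s)/s, so L{f(t)} = e^(-14s)/s

Final answer: e^(-14s)/s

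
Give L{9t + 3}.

L{9t + 3} = 9·L{t} + 3·L{1} = 9/s² + 3/s

Final answer: 9/s² + 3/s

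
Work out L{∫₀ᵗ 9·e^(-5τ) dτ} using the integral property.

L{∫₀ᵗ f(τ)dτ} = F(s)/s with F(s) = 9/(s+5), so L{∫₀ᵗ 9·e^(-5τ) dτ} = 9/(s(s+5))

Final answer: 9/(s(s+5))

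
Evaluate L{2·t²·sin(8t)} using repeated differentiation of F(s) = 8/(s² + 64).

F(s) = 8/(s² + 64). F'(s) = -16s/(s² + 64)². F''(s) = -16(64 - 3s²)/(s² + 64)³ = (48s² - 1024)/(s² + 64)³. So L{t²·sin(8t)} = (-1)² F''(s) = (48s² - 1024)/(s² + 64)³. Then L{2·t²·sin(8t)} = 2·(48s² - 1024)/(s² + 64)³ = (96s² - 2048)/(s² + 64)³

Final answer: (96s² - 2048)/(s² + 64)³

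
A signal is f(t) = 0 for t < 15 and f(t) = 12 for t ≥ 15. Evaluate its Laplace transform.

f(t) = 12·u(t-15). L{u(t-15)} = e^(-15s)/s, so L{f(t)} = 12·e^(-15s)/s

Final answer: 12·e^(-15s)/s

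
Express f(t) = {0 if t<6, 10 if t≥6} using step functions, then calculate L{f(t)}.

f(t) = 10·u(t-6). L{u(t-6)} = e^(-6s)/s, so L{f(t)} = 10·e^(-6s)/s

Final answer: 10·e^(-6s)/s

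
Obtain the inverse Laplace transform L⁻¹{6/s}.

L⁻¹{c/s} = c, so L⁻¹{6/s} = 6

Final answer: 6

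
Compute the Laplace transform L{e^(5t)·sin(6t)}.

L{e^(at)·sin(ωt)} = ω/((s-a)² + ω²), so L{e^(5t)·sin(6t)} = 6/((s-5)² + 36)

Final answer: 6/((s-5)² + 36)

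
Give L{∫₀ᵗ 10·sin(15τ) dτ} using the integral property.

L{∫₀ᵗ f(τ)dτ} = F(s)/s with F(s) = 150/(s² + 225), so the result is (150/(s² + 225))/s = 150/(s(s² + 225))

Final answer: 150/(s(s² + 225))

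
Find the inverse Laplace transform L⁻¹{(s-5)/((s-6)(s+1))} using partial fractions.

Using partial fractions, f(t) = (e^(6t) + 6e^(-t))/7

Final answer: (e^(6t) + 6e^(-t))/7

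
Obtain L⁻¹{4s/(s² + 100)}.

This is the form c·s/(s² + a²) with a = 10, c = 4. L⁻¹ = 4·cos(10t)

Final answer: 4·cos(10t)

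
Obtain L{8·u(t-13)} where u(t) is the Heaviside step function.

L{u(t-a)} = e^(-as)/s. Here a=13, so L{u(t-13)} = e^(-13s)/s, and L{8·u(t-13)} = 8·e^(-13s)/s

Final answer: 8·e^(-13s)/s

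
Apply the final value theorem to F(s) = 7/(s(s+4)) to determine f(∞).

f(∞) = lim_{s→0} s·7/(s(s+4)) = lim_{s→0} 7/(s+4) = 7/4 = 7/4

Final answer: 7/4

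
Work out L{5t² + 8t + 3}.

L{5t² + 8t + 3} = 5·2/s³ + 8/s² + 3/s = 10/s³ + 8/s² + 3/s

Final answer: 10/s³ + 8/s² + 3/s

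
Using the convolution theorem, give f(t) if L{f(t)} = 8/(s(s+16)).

8/(s(s+16)) = (8/s)·(1/(s+16)) = L{8}·L{e^(-16t)}. By convolution, f(t) = 8*e^(-16t) = ∫₀ᵗ 8·e^(-16τ) dτ = 8·(1 - e^(-16t))/16

Final answer: 8·(1 - e^(-16t))/16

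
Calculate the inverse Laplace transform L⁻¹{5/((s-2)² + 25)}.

Using frequency shift, L⁻¹{5/((s-2)² + 25)} = e^(2t)·sin(5t)

Final answer: e^(2t)·sin(5t)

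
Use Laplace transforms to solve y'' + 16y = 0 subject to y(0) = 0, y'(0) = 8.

L{y''} + 16L{y} = 0. s²Y - 0 - 8 + 16Y = 0. Y(s² + 16) = 8. Y = (8)/(s² + 16). Inverting: y(t) = 2sin(4t)

Final answer: y(t) = 2sin(4t)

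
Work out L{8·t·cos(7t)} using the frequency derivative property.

L{cos(7t)} = s/(s² + 49). Derivative: d/ds[s/(s² + 49)] = [(s² + 49) - s·2s]/(s² + 49)² = (49 - s²)/(s² + 49)². So L{t·cos(7t)} = -F'(s) = (s² - 49)/(s² + 49)². Then L{8·t·cos(7t)} = 8·(s² - 49)/(s² + 49)²

Final answer: 8·(s² - 49)/(s² + 49)²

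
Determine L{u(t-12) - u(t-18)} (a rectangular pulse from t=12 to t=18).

L{u(t-a)} = e^(-as)/s. L{u(t-12) - u(t-18)} = (e^(-12s) - e^(-18s))/s

Final answer: (e^(-12s) - e^(-18s))/s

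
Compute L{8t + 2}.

L{8t + 2} = 8·L{t} + 2·L{1} = 8/s² + 2/s

Final answer: 8/s² + 2/s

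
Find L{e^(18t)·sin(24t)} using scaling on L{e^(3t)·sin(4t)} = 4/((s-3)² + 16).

Scaling with a=6: L{e^(18t)·sin(24t)} = (1/6) · 4/((s/6-3)² + 16). Simplifying: 24/((s-18)² + 576)

Final answer: 24/((s-18)² + 576)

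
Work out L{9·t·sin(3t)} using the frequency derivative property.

L{sin(3t)} = 3/(s² + 9). By L{t·f(t)} = -F'(s): -d/ds[3/(s² + 9)] = -(3)·(-2s)/(s² + 9)² = 6s/(s² + 9)². Then L{9·t·sin(3t)} = 9·6s/(s² + 9)² = 54s/(s² + 9)²

Final answer: 54s/(s² + 9)²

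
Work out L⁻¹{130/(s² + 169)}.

This is the form c·a/(s² + a²) with a = 13, c = 10. L⁻¹ = 10·sin(13t)

Final answer: 10·sin(13t)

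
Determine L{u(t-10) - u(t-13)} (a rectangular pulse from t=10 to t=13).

L{u(t-a)} = e^(-as)/s. L{u(t-10) - u(t-13)} = (e^(-10s) - e^(-13s))/s

Final answer: (e^(-10s) - e^(-13s))/s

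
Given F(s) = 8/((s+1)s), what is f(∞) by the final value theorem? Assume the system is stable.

f(∞) = lim_{s→0} sF(s) = lim_{s→0} 8/(s+1) = 8

Final answer: 8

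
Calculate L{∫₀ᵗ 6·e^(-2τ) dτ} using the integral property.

L{∫₀ᵗ f(τ)dτ} = F(s)/s with F(s) = 6/(s+2), so L{∫₀ᵗ 6·e^(-2τ) dτ} = 6/(s(s+2))

Final answer: 6/(s(s+2))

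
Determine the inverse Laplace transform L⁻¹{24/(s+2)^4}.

L⁻¹{n!/(s-a)^(n+1)} = t^n·e^(at) with n=3, a=-2. So L⁻¹{6/(s+2)^4} = t^3·e^(-2t), and L⁻¹{24/(s+2)^4} = (24/6)·t^3·e^(-2t) = 4·t^3·e^(-2t)

Final answer: 4·t^3·e^(-2t)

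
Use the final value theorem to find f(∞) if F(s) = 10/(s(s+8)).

f(∞) = lim_{s→0} s·10/(s(s+8)) = lim_{s→0} 10/(s+8) = 10/8 = 5/4

Final answer: 5/4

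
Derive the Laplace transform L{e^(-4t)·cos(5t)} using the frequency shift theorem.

Frequency shift: L{e^(at)f(t)} = F(s-a). L{e^(-4t)·cos(5t)} = (s+4)/((s+4)² + 25)

Final answer: (s+4)/((s+4)² + 25)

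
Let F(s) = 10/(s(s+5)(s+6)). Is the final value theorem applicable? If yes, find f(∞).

Poles of sF(s) = 10/((s+5)(s+6)) are at s = -5 and s = -6, both in the left half-plane. Theorem applies. f(∞) = lim_{s→0} sF(s) = 10/(5·6) = 1/3

Final answer: 1/3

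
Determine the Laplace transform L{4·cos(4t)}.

L{cos(ωt)} = s/(s² + ω²), so L{cos(4t)} = s/(s² + 16). Then L{4·cos(4t)} = 4·s/(s² + 16) = 4s/(s² + 16)

Final answer: 4s/(s² + 16)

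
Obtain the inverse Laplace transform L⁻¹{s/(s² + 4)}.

L⁻¹{s/(s² + 4)} = cos(2t)

Final answer: cos(2t)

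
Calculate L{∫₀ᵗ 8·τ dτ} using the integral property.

L{∫₀ᵗ f(τ)dτ} = F(s)/s with f(t) = 8t. F(s) = 8/s^2, so L{∫₀ᵗ 8·τ dτ} = (8/s^2)/s = 8/s^3. (Check: ∫₀ᵗ 8·τ dτ = 8t^2/2.)

Final answer: 8/s^3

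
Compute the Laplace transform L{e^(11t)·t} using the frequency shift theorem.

L{e^(at)·t^n} = n!/(s-a)^(n+1), so L{e^(11t)·t} = 1/(s-11)^2

Final answer: 1/(s-11)^2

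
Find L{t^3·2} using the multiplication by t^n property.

L{2} = 2/s. d^1/ds^1[1/s] = -1/s². d^2/ds^2[1/s] = 2/s^3. d^3/ds^3[1/s] = -6/s^4. So L{t^3} = (-1)^{3}·-6/s^4 = 6/s^4. Then L{t^3·2} = 2·6/s^4 = 12/s^4

Final answer: 12/s^4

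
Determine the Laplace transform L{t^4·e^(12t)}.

L{t^n·e^(at)} = n!/(s-a)^(n+1), so L{t^4·e^(12t)} = 24/(s-12)^5

Final answer: 24/(s-12)^5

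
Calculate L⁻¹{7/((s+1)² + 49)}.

Form: b/((s-a)² + b²) → e^(at)sin(bt). With a=-1, b=7

Final answer: e^(-t)·sin(7t)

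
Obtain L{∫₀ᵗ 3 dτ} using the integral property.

L{∫₀ᵗ f(τ)dτ} = F(s)/s with f(t) = 3. F(s) = 3/s, so L{∫₀ᵗ 3 dτ} = (3/s)/s = 3/s². (Check: ∫₀ᵗ 3 dτ = 3t.)

Final answer: 3/s²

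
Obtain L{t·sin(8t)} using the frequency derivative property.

L{sin(8t)} = 8/(s² + 64). By L{t·f(t)} = -F'(s): -d/ds[8/(s² + 64)] = -(8)·(-2s)/(s² + 64)² = 16s/(s² + 64)²

Final answer: 16s/(s² + 64)²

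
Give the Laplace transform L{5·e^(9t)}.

L{e^(at)} = 1/(s-a), so L{e^(9t)} = 1/(s-9). Then L{5·e^(9t)} = 5/(s-9)

Final answer: 5/(s-9)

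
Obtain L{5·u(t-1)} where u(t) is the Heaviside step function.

L{u(t-a)} = e^(-as)/s. Here a=1, so L{u(t-1)} = e^(-s)/s, and L{5·u(t-1)} = 5·e^(-s)/s

Final answer: 5·e^(-s)/s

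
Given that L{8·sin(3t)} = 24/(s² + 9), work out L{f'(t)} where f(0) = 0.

L{f'(t)} = s·F(s) - f(0) = s·24/(s² + 9) - 0 = 24s/(s² + 9)

Final answer: 24s/(s² + 9)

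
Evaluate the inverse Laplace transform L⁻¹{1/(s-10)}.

L⁻¹{1/(s-a)} = e^(at), so L⁻¹{1/(s-10)} = e^(10t)

Final answer: e^(10t)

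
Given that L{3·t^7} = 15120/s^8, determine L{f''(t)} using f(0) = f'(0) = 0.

L{f''(t)} = s²F(s) - sf(0) - f'(0) = s²·15120/s^8 - 0 - 0 = 15120/s^6

Final answer: 15120/s^6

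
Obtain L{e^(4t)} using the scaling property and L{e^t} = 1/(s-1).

Using L{f(at)} = (1/a)F(s/a) with a=4 and f(t) = e^t: L{e^(4t)} = (1/4) · 1/((s/4)-1) = (1/4) · 4/(s-4) = 1/(s-4)

Final answer: 1/(s-4)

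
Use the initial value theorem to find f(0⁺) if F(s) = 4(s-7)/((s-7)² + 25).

f(0⁺) = lim_{s→∞} sF(s) = lim_{s→∞} 4s(s-7)/((s-7)² + 25) = 4

Final answer: 4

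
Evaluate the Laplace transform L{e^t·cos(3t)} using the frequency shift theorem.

Frequency shift: L{e^(at)f(t)} = F(s-a). L{e^t·cos(3t)} = (s-1)/((s-1)² + 9)

Final answer: (s-1)/((s-1)² + 9)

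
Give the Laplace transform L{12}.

L{12} = 12 · L{1} = 12/s

Final answer: 12/s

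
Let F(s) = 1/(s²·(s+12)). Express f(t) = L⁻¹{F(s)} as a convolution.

1/(s²·(s+12)) = (1/s^2)·(1/(s+12)) = L{t}·L{e^(-12t)}. So f(t) = t*e^(-12t) = ∫₀ᵗ τ·e^(-12(t-τ)) dτ

Final answer: ∫₀ᵗ τ·e^(-12(t-τ)) dτ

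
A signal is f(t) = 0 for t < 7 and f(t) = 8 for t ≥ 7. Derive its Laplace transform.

f(t) = 8·u(t-7). L{u(t-7)} = e^(-7s)/s, so L{f(t)} = 8·e^(-7s)/s

Final answer: 8·e^(-7s)/s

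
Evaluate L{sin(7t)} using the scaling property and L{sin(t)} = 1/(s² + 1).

Using L{f(at)} = (1/a)F(s/a) with a=7: L{sin(7t)} = (1/7) · 1/((s/7)² + 1) = (1/7) · 1·49/(s² + 49) = 7/(s² + 49)

Final answer: 7/(s² + 49)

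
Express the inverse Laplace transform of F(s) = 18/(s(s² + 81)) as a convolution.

18/(s(s² + 81)) = (1/s)·(18/(s² + 81)) = L{1}·L{2·sin(9t)}. So f(t) = 1*(2·sin(9t)) = ∫₀ᵗ 2·sin(9τ) dτ

Final answer: ∫₀ᵗ 2·sin(9τ) dτ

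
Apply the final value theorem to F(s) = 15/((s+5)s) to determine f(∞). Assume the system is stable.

f(∞) = lim_{s→0} sF(s) = lim_{s→0} 15/(s+5) = 3

Final answer: 3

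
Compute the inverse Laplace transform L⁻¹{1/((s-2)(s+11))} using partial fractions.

Decompose: A/(s-2) + B/(s+11). A = 1/13, B = -1/13. f(t) = (e^(2t) - e^(-11t))/13

Final answer: (e^(2t) - e^(-11t))/13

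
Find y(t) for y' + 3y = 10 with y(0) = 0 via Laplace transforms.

sY + 3Y = 10/s. Y = 10/(s(s+3)). Partial fractions: Y = 10/3/s - 10/3/(s+3)

Final answer: y(t) = 10/3(1 - e^(-3t))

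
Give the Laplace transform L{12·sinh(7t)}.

L{sinh(ωt)} = ω/(s² - ω²), so L{sinh(7t)} = 7/(s² - 49). Then L{12·sinh(7t)} = 12·7/(s² - 49) = 84/(s² - 49)

Final answer: 84/(s² - 49)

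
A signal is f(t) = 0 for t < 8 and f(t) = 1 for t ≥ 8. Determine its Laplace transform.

f(t) = u(t-8). L{u(t-8)} = e^(-8s)/s, so L{f(t)} = e^(-8s)/s

Final answer: e^(-8s)/s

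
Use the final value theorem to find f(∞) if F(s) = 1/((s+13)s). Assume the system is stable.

f(∞) = lim_{s→0} sF(s) = lim_{s→0} 1/(s+13) = 1/13

Final answer: 1/13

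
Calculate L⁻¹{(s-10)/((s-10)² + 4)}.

Using frequency shift: L⁻¹{(s-a)/((s-a)² + b²)} = e^(at)cos(bt). Here a=10, b=2

Final answer: e^(10t)·cos(2t)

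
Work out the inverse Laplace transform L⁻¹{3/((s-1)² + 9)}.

Using frequency shift, L⁻¹{3/((s-1)² + 9)} = e^t·sin(3t)

Final answer: e^t·sin(3t)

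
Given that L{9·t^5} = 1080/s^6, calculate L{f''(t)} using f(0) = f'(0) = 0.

L{f''(t)} = s²F(s) - sf(0) - f'(0) = s²·1080/s^6 - 0 - 0 = 1080/s^4

Final answer: 1080/s^4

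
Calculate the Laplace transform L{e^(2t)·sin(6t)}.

L{e^(at)·sin(ωt)} = ω/((s-a)² + ω²), so L{e^(2t)·sin(6t)} = 6/((s-2)² + 36)

Final answer: 6/((s-2)² + 36)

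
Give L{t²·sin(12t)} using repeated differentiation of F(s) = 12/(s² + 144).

F(s) = 12/(s² + 144). F'(s) = -24s/(s² + 144)². F''(s) = -24(144 - 3s²)/(s² + 144)³ = (72s² - 3456)/(s² + 144)³. So L{t²·sin(12t)} = (-1)² F''(s) = (72s² - 3456)/(s² + 144)³

Final answer: (72s² - 3456)/(s² + 144)³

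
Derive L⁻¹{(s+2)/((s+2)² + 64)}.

Using frequency shift: L⁻¹{(s-a)/((s-a)² + b²)} = e^(at)cos(bt). Here a=-2, b=8

Final answer: e^(-2t)·cos(8t)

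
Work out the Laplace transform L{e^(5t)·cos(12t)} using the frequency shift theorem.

Frequency shift: L{e^(at)f(t)} = F(s-a). L{e^(5t)·cos(12t)} = (s-5)/((s-5)² + 144)

Final answer: (s-5)/((s-5)² + 144)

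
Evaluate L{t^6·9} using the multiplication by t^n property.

L{9} = 9/s. d^1/ds^1[1/s] = -1/s². d^2/ds^2[1/s] = 2/s^3. d^3/ds^3[1/s] = -6/s^4. d^4/ds^4[1/s] = 24/s^5. d^5/ds^5[1/s] = -120/s^6. d^6/ds^6[1/s] = 720/s^7. So L{t^6} = (-1)^{6}·720/s^7 = 720/s^7. Then L{t^6·9} = 9·720/s^7 = 6480/s^7

Final answer: 6480/s^7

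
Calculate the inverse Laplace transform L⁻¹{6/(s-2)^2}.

L⁻¹{n!/(s-a)^(n+1)} = t^n·e^(at) with n=1, a=2. So L⁻¹{1/(s-2)^2} = t·e^(2t), and L⁻¹{6/(s-2)^2} = (6/1)·t·e^(2t) = 6·t·e^(2t)

Final answer: 6·t·e^(2t)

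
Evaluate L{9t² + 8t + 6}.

L{9t² + 8t + 6} = 9·2/s³ + 8/s² + 6/s = 18/s³ + 8/s² + 6/s

Final answer: 18/s³ + 8/s² + 6/s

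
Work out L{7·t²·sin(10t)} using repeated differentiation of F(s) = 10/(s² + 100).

F(s) = 10/(s² + 100). F'(s) = -20s/(s² + 100)². F''(s) = -20(100 - 3s²)/(s² + 100)³ = (60s² - 2000)/(s² + 100)³. So L{t²·sin(10t)} = (-1)² F''(s) = (60s² - 2000)/(s² + 100)³. Then L{7·t²·sin(10t)} = 7·(60s² - 2000)/(s² + 100)³ = (420s² - 14000)/(s² + 100)³

Final answer: (420s² - 14000)/(s² + 100)³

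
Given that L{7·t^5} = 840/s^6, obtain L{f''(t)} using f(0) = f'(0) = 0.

L{f''(t)} = s²F(s) - sf(0) - f'(0) = s²·840/s^6 - 0 - 0 = 840/s^4

Final answer: 840/s^4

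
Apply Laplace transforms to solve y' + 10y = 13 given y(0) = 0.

sY + 10Y = 13/s. Y = 13/(s(s+10)). Partial fractions: Y = 13/10/s - 13/10/(s+10)

Final answer: y(t) = 13/10(1 - e^(-10t))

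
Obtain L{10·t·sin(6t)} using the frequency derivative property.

L{sin(6t)} = 6/(s² + 36). By L{t·f(t)} = -F'(s): -d/ds[6/(s² + 36)] = -(6)·(-2s)/(s² + 36)² = 12s/(s² + 36)². Then L{10·t·sin(6t)} = 10·12s/(s² + 36)² = 120s/(s² + 36)²

Final answer: 120s/(s² + 36)²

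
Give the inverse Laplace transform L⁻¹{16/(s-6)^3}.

L⁻¹{n!/(s-a)^(n+1)} = t^n·e^(at) with n=2, a=6. So L⁻¹{2/(s-6)^3} = t^2·e^(6t), and L⁻¹{16/(s-6)^3} = (16/2)·t^2·e^(6t) = 8·t^2·e^(6t)

Final answer: 8·t^2·e^(6t)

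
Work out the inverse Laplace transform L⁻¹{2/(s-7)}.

L⁻¹{1/(s-a)} = e^(at), so L⁻¹{1/(s-7)} = e^(7t), and L⁻¹{2/(s-7)} = 2·e^(7t)

Final answer: 2·e^(7t)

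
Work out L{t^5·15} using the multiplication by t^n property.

L{15} = 15/s. d^1/ds^1[1/s] = -1/s². d^2/ds^2[1/s] = 2/s^3. d^3/ds^3[1/s] = -6/s^4. d^4/ds^4[1/s] = 24/s^5. d^5/ds^5[1/s] = -120/s^6. So L{t^5} = (-1)^{5}·-120/s^6 = 120/s^6. Then L{t^5·15} = 15·120/s^6 = 1800/s^6

Final answer: 1800/s^6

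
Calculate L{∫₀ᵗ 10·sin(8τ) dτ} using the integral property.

L{∫₀ᵗ f(τ)dτ} = F(s)/s with F(s) = 80/(s² + 64), so the result is (80/(s² + 64))/s = 80/(s(s² + 64))

Final answer: 80/(s(s² + 64))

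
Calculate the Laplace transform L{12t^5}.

L{12t^5} = 12 · L{t^5} = 12 · 120/s^6 = 1440/s^6

Final answer: 1440/s^6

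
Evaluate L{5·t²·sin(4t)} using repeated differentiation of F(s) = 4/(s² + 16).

F(s) = 4/(s² + 16). F'(s) = -8s/(s² + 16)². F''(s) = -8(16 - 3s²)/(s² + 16)³ = (24s² - 128)/(s² + 16)³. So L{t²·sin(4t)} = (-1)² F''(s) = (24s² - 128)/(s² + 16)³. Then L{5·t²·sin(4t)} = 5·(24s² - 128)/(s² + 16)³ = (120s² - 640)/(s² + 16)³

Final answer: (120s² - 640)/(s² + 16)³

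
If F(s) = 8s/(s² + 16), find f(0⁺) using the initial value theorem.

f(0⁺) = lim_{s→∞} s·8s/(s² + 16) = lim_{s→∞} 8s²/(s² + 16) = 8

Final answer: 8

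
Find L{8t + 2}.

L{8t + 2} = 8·L{t} + 2·L{1} = 8/s² + 2/s

Final answer: 8/s² + 2/s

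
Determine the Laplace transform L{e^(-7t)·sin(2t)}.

L{e^(at)·sin(ωt)} = ω/((s-a)² + ω²), so L{e^(-7t)·sin(2t)} = 2/((s+7)² + 4)

Final answer: 2/((s+7)² + 4)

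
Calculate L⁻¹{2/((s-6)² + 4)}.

Form: b/((s-a)² + b²) → e^(at)sin(bt). With a=6, b=2

Final answer: e^(6t)·sin(2t)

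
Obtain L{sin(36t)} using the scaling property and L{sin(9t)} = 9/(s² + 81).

Using L{f(at)} = (1/a)F(s/a) with a=4: L{sin(36t)} = (1/4) · 9/((s/4)² + 81) = (1/4) · 9·16/(s² + 1296) = 36/(s² + 1296)

Final answer: 36/(s² + 1296)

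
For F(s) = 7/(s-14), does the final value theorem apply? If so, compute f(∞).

sF(s) = 7s/(s-14) has a pole at s = 14 in the right half-plane. Theorem does NOT apply (unstable system; f(t) = 7·e^(14t) grows without bound).

Final answer: Not applicable (unstable)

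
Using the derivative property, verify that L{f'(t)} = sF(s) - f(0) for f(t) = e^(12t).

f'(t) = 12e^(12t). Direct: L{f'(t)} = 12/(s-12). Property: s·1/(s-12) - 1 = (s - (s-12))/(s-12) = 12/(s-12). ✓

Final answer: 12/(s-12)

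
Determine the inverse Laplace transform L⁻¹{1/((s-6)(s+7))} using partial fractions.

Decompose: A/(s-6) + B/(s+7). A = 1/13, B = -1/13. f(t) = (e^(6t) - e^(-7t))/13

Final answer: (e^(6t) - e^(-7t))/13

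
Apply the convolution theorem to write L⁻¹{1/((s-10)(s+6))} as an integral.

1/((s-10)(s+6)) = (1/(s-10))·(1/(s+6)) = L{e^(10t)}·L{e^(-6t)}. So f(t) = e^(10t)*e^(-6t) = ∫₀ᵗ e^(10τ)·e^(-6(t-τ)) dτ

Final answer: ∫₀ᵗ e^(10τ)·e^(-6(t-τ)) dτ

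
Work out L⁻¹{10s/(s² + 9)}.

This is the form c·s/(s² + a²) with a = 3, c = 10. L⁻¹ = 10·cos(3t)

Final answer: 10·cos(3t)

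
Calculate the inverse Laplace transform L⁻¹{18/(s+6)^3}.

L⁻¹{n!/(s-a)^(n+1)} = t^n·e^(at) with n=2, a=-6. So L⁻¹{2/(s+6)^3} = t^2·e^(-6t), and L⁻¹{18/(s+6)^3} = (18/2)·t^2·e^(-6t) = 9·t^2·e^(-6t)

Final answer: 9·t^2·e^(-6t)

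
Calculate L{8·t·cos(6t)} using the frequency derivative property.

L{cos(6t)} = s/(s² + 36). Derivative: d/ds[s/(s² + 36)] = [(s² + 36) - s·2s]/(s² + 36)² = (36 - s²)/(s² + 36)². So L{t·cos(6t)} = -F'(s) = (s² - 36)/(s² + 36)². Then L{8·t·cos(6t)} = 8·(s² - 36)/(s² + 36)²

Final answer: 8·(s² - 36)/(s² + 36)²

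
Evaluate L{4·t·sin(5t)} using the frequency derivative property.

L{sin(5t)} = 5/(s² + 25). By L{t·f(t)} = -F'(s): -d/ds[5/(s² + 25)] = -(5)·(-2s)/(s² + 25)² = 10s/(s² + 25)². Then L{4·t·sin(5t)} = 4·10s/(s² + 25)² = 40s/(s² + 25)²

Final answer: 40s/(s² + 25)²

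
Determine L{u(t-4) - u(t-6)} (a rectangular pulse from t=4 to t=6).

L{u(t-a)} = e^(-as)/s. L{u(t-4) - u(t-6)} = (e^(-4s) - e^(-6s))/s

Final answer: (e^(-4s) - e^(-6s))/s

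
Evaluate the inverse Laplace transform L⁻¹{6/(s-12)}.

L⁻¹{1/(s-a)} = e^(at), so L⁻¹{1/(s-12)} = e^(12t), and L⁻¹{6/(s-12)} = 6·e^(12t)

Final answer: 6·e^(12t)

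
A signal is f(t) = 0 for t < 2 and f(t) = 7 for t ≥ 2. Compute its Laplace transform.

f(t) = 7·u(t-2). L{u(t-2)} = e^(-2s)/s, so L{f(t)} = 7·e^(-2s)/s

Final answer: 7·e^(-2s)/s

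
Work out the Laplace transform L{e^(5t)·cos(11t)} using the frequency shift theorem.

Frequency shift: L{e^(at)f(t)} = F(s-a). L{e^(5t)·cos(11t)} = (s-5)/((s-5)² + 121)

Final answer: (s-5)/((s-5)² + 121)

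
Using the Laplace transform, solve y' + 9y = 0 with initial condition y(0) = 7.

L{y'} + 9L{y} = 0. sY - 7 + 9Y = 0. Y(s+9) = 7. Y = 7/(s+9)

Final answer: y(t) = 7e^(-9t)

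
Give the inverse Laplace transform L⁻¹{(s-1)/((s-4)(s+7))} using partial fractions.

Using partial fractions, f(t) = (3e^(4t) + 8e^(-7t))/11

Final answer: (3e^(4t) + 8e^(-7t))/11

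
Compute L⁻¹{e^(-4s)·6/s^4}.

L⁻¹{6/s^4} = t^3. By the time shift theorem, L⁻¹{e^(-as)F(s)} = u(t-a)f(t-a) with a=4, so L⁻¹{e^(-4s)·6/s^4} = u(t-4)·(t-4)^3

Final answer: u(t-4)·(t-4)^3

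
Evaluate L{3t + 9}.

L{3t + 9} = 3·L{t} + 9·L{1} = 3/s² + 9/s

Final answer: 3/s² + 9/s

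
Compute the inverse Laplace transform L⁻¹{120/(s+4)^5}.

L⁻¹{n!/(s-a)^(n+1)} = t^n·e^(at) with n=4, a=-4. So L⁻¹{24/(s+4)^5} = t^4·e^(-4t), and L⁻¹{120/(s+4)^5} = (120/24)·t^4·e^(-4t) = 5·t^4·e^(-4t)

Final answer: 5·t^4·e^(-4t)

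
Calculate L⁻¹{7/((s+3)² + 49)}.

Form: b/((s-a)² + b²) → e^(at)sin(bt). With a=-3, b=7

Final answer: e^(-3t)·sin(7t)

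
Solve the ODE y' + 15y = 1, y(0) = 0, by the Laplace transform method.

sY + 15Y = 1/s. Y = 1/(s(s+15)). Partial fractions: Y = 1/15/s - 1/15/(s+15)

Final answer: y(t) = 1/15(1 - e^(-15t))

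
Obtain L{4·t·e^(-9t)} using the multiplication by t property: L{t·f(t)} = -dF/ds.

Using L{t^n·e^(at)} = n!/(s-a)^(n+1), L{t·e^(-9t)} = 1/(s+9)^2, so L{4·t·e^(-9t)} = 4·1/(s+9)^2 = 4/(s+9)^2

Final answer: 4/(s+9)^2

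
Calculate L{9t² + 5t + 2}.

L{9t² + 5t + 2} = 9·2/s³ + 5/s² + 2/s = 18/s³ + 5/s² + 2/s

Final answer: 18/s³ + 5/s² + 2/s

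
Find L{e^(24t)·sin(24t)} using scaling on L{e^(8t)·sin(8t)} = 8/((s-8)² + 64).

Scaling with a=3: L{e^(24t)·sin(24t)} = (1/3) · 8/((s/3-8)² + 64). Simplifying: 24/((s-24)² + 576)

Final answer: 24/((s-24)² + 576)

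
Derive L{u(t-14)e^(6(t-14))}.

u(t-a)f(t-a) with f(t)=e^(6t). L{e^(6t)} = 1/(s-6). By time shift: e^(-14s)/(s-6)

Final answer: e^(-14s)/(s-6)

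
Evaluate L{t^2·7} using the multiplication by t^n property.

L{7} = 7/s. d^1/ds^1[1/s] = -1/s². d^2/ds^2[1/s] = 2/s^3. So L{t^2} = (-1)^{2}·2/s^3 = 2/s^3. Then L{t^2·7} = 7·2/s^3 = 14/s^3

Final answer: 14/s^3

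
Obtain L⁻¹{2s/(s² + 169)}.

This is the form c·s/(s² + a²) with a = 13, c = 2. L⁻¹ = 2·cos(13t)

Final answer: 2·cos(13t)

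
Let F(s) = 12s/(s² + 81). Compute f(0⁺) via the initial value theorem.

f(0⁺) = lim_{s→∞} s·12s/(s² + 81) = lim_{s→∞} 12s²/(s² + 81) = 12

Final answer: 12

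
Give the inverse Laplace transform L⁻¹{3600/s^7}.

L⁻¹{n!/s^(n+1)} = t^n with n=6. So L⁻¹{720/s^7} = t^6, and L⁻¹{3600/s^7} = (3600/720)·t^6 = 5·t^6

Final answer: 5·t^6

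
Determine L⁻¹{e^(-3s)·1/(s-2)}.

L⁻¹{1/(s-2)} = e^(2t). By the time shift theorem, L⁻¹{e^(-as)F(s)} = u(t-a)f(t-a) with a=3, so L⁻¹{e^(-3s)·1/(s-2)} = u(t-3)·e^(2(t-3))

Final answer: u(t-3)·e^(2(t-3))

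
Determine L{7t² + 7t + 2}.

L{7t² + 7t + 2} = 7·2/s³ + 7/s² + 2/s = 14/s³ + 7/s² + 2/s

Final answer: 14/s³ + 7/s² + 2/s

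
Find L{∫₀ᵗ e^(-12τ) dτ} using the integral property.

L{∫₀ᵗ f(τ)dτ} = F(s)/s with F(s) = 1/(s+12), so L{∫₀ᵗ e^(-12τ) dτ} = 1/(s(s+12))

Final answer: 1/(s(s+12))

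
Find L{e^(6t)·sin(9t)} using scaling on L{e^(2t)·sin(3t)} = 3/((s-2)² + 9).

Scaling with a=3: L{e^(6t)·sin(9t)} = (1/3) · 3/((s/3-2)² + 9). Simplifying: 9/((s-6)² + 81)

Final answer: 9/((s-6)² + 81)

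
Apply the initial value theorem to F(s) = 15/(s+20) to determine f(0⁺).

f(0⁺) = lim_{s→∞} s·15/(s+20) = lim_{s→∞} 15s/(s+20) = 15

Final answer: 15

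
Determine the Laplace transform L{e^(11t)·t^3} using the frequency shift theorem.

L{e^(at)·t^n} = n!/(s-a)^(n+1), so L{e^(11t)·t^3} = 6/(s-11)^4

Final answer: 6/(s-11)^4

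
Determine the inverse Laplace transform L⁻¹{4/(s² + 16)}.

L⁻¹{4/(s² + 16)} = sin(4t)

Final answer: sin(4t)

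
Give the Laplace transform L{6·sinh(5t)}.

L{sinh(ωt)} = ω/(s² - ω²), so L{sinh(5t)} = 5/(s² - 25). Then L{6·sinh(5t)} = 6·5/(s² - 25) = 30/(s² - 25)

Final answer: 30/(s² - 25)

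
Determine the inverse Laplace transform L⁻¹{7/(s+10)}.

L⁻¹{1/(s-a)} = e^(at), so L⁻¹{1/(s+10)} = e^(-10t), and L⁻¹{7/(s+10)} = 7·e^(-10t)

Final answer: 7·e^(-10t)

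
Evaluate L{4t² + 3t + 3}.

L{4t² + 3t + 3} = 4·2/s³ + 3/s² + 3/s = 8/s³ + 3/s² + 3/s

Final answer: 8/s³ + 3/s² + 3/s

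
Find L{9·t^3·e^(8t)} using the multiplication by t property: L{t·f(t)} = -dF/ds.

Using L{t^n·e^(at)} = n!/(s-a)^(n+1), L{t^3·e^(8t)} = 6/(s-8)^4, so L{9·t^3·e^(8t)} = 9·6/(s-8)^4 = 54/(s-8)^4

Final answer: 54/(s-8)^4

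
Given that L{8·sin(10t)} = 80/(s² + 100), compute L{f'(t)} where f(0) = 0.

L{f'(t)} = s·F(s) - f(0) = s·80/(s² + 100) - 0 = 80s/(s² + 100)

Final answer: 80s/(s² + 100)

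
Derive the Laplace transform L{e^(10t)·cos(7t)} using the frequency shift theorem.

Frequency shift: L{e^(at)f(t)} = F(s-a). L{e^(10t)·cos(7t)} = (s-10)/((s-10)² + 49)

Final answer: (s-10)/((s-10)² + 49)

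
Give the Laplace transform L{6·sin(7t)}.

L{sin(ωt)} = ω/(s² + ω²), so L{sin(7t)} = 7/(s² + 49). Then L{6·sin(7t)} = 6·7/(s² + 49) = 42/(s² + 49)

Final answer: 42/(s² + 49)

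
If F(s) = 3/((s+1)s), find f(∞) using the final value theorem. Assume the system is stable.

f(∞) = lim_{s→0} sF(s) = lim_{s→0} 3/(s+1) = 3

Final answer: 3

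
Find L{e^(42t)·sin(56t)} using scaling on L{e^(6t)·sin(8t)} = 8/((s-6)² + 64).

Scaling with a=7: L{e^(42t)·sin(56t)} = (1/7) · 8/((s/7-6)² + 64). Simplifying: 56/((s-42)² + 3136)

Final answer: 56/((s-42)² + 3136)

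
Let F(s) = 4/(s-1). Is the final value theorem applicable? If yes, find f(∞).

sF(s) = 4s/(s-1) has a pole at s = 1 in the right half-plane. Theorem does NOT apply (unstable system; f(t) = 4·e^t grows without bound).

Final answer: Not applicable (unstable)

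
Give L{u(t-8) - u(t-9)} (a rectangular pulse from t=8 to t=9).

L{u(t-a)} = e^(-as)/s. L{u(t-8) - u(t-9)} = (e^(-8s) - e^(-9s))/s

Final answer: (e^(-8s) - e^(-9s))/s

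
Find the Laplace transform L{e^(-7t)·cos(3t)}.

L{e^(at)·cos(ωt)} = (s-a)/((s-a)² + ω²), so L{e^(-7t)·cos(3t)} = (s+7)/((s+7)² + 9)

Final answer: (s+7)/((s+7)² + 9)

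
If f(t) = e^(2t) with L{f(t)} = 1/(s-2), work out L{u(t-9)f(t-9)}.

Time shift theorem: L{u(t-a)f(t-a)} = e^(-as)F(s). Here a=9, F(s) = 1/(s-2), so L{u(t-9)f(t-9)} = e^(-9s)·1/(s-2)

Final answer: e^(-9s)·1/(s-2)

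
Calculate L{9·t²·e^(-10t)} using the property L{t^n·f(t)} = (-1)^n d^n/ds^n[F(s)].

L{e^(-10t)} = 1/(s+10). d/ds[1/(s+10)] = -1/(s+10)². d²/ds²[1/(s+10)] = 2/(s+10)³. So L{t²·e^(-10t)} = (-1)² · 2/(s+10)³ = 2/(s+10)³. Then L{9·t²·e^(-10t)} = 9·2/(s+10)³ = 18/(s+10)³

Final answer: 18/(s+10)³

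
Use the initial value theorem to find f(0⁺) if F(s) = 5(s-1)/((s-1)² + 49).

f(0⁺) = lim_{s→∞} sF(s) = lim_{s→∞} 5s(s-1)/((s-1)² + 49) = 5

Final answer: 5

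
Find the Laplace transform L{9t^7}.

L{9t^7} = 9 · L{t^7} = 9 · 5040/s^8 = 45360/s^8

Final answer: 45360/s^8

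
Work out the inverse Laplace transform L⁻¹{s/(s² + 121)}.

L⁻¹{s/(s² + 121)} = cos(11t)

Final answer: cos(11t)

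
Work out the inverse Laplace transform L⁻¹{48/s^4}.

L⁻¹{n!/s^(n+1)} = t^n with n=3. So L⁻¹{6/s^4} = t^3, and L⁻¹{48/s^4} = (48/6)·t^3 = 8·t^3

Final answer: 8·t^3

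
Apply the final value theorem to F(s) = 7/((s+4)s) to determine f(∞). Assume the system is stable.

f(∞) = lim_{s→0} sF(s) = lim_{s→0} 7/(s+4) = 7/4

Final answer: 7/4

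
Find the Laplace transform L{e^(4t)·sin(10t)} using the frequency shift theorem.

Frequency shift: L{e^(at)f(t)} = F(s-a). L{e^(4t)·sin(10t)} = 10/((s-4)² + 100)

Final answer: 10/((s-4)² + 100)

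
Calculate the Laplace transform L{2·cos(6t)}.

L{cos(ωt)} = s/(s² + ω²), so L{cos(6t)} = s/(s² + 36). Then L{2·cos(6t)} = 2·s/(s² + 36) = 2s/(s² + 36)

Final answer: 2s/(s² + 36)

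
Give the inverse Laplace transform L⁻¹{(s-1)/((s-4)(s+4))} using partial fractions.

Using partial fractions, f(t) = (3e^(4t) + 5e^(-4t))/8

Final answer: (3e^(4t) + 5e^(-4t))/8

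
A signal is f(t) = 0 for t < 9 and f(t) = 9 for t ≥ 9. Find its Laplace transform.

f(t) = 9·u(t-9). L{u(t-9)} = e^(-9s)/s, so L{f(t)} = 9·e^(-9s)/s

Final answer: 9·e^(-9s)/s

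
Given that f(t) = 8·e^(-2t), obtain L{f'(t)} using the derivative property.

f(0) = 8, F(s) = 8/(s+2). L{f'(t)} = s·F(s) - f(0) = 8s/(s+2) - 8 = (8s - 8(s+2))/(s+2) = -16/(s+2)

Final answer: -16/(s+2)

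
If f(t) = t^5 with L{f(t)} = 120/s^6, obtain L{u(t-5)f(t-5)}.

Time shift theorem: L{u(t-a)f(t-a)} = e^(-as)F(s). Here a=5, F(s) = 120/s^6, so L{u(t-5)f(t-5)} = e^(-5s)·120/s^6

Final answer: e^(-5s)·120/s^6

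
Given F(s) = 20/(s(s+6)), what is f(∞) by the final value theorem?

f(∞) = lim_{s→0} s·20/(s(s+6)) = lim_{s→0} 20/(s+6) = 20/6 = 10/3

Final answer: 10/3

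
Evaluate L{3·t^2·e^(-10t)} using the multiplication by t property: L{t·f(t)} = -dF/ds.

Using L{t^n·e^(at)} = n!/(s-a)^(n+1), L{t^2·e^(-10t)} = 2/(s+10)^3, so L{3·t^2·e^(-10t)} = 3·2/(s+10)^3 = 6/(s+10)^3

Final answer: 6/(s+10)^3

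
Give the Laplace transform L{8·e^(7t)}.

L{e^(at)} = 1/(s-a), so L{e^(7t)} = 1/(s-7). Then L{8·e^(7t)} = 8/(s-7)

Final answer: 8/(s-7)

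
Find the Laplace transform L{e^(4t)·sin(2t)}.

L{e^(at)·sin(ωt)} = ω/((s-a)² + ω²), so L{e^(4t)·sin(2t)} = 2/((s-4)² + 4)

Final answer: 2/((s-4)² + 4)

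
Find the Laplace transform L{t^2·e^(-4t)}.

L{t^n·e^(at)} = n!/(s-a)^(n+1), so L{t^2·e^(-4t)} = 2/(s+4)^3

Final answer: 2/(s+4)^3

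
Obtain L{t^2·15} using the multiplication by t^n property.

L{15} = 15/s. d^1/ds^1[1/s] = -1/s². d^2/ds^2[1/s] = 2/s^3. So L{t^2} = (-1)^{2}·2/s^3 = 2/s^3. Then L{t^2·15} = 15·2/s^3 = 30/s^3

Final answer: 30/s^3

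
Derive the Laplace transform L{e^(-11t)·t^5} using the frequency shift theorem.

L{e^(at)·t^n} = n!/(s-a)^(n+1), so L{e^(-11t)·t^5} = 120/(s+11)^6

Final answer: 120/(s+11)^6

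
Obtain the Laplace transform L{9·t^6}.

L{t^n} = n!/s^(n+1), so L{t^6} = 720/s^7. Then L{9·t^6} = 9·720/s^7 = 6480/s^7

Final answer: 6480/s^7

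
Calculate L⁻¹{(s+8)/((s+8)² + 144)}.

Using frequency shift: L⁻¹{(s-a)/((s-a)² + b²)} = e^(at)cos(bt). Here a=-8, b=12

Final answer: e^(-8t)·cos(12t)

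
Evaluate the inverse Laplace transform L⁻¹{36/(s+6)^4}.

L⁻¹{n!/(s-a)^(n+1)} = t^n·e^(at) with n=3, a=-6. So L⁻¹{6/(s+6)^4} = t^3·e^(-6t), and L⁻¹{36/(s+6)^4} = (36/6)·t^3·e^(-6t) = 6·t^3·e^(-6t)

Final answer: 6·t^3·e^(-6t)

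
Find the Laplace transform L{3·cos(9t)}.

L{cos(ωt)} = s/(s² + ω²), so L{cos(9t)} = s/(s² + 81). Then L{3·cos(9t)} = 3·s/(s² + 81) = 3s/(s² + 81)

Final answer: 3s/(s² + 81)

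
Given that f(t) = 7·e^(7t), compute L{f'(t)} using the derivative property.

f(0) = 7, F(s) = 7/(s-7). L{f'(t)} = s·F(s) - f(0) = 7s/(s-7) - 7 = (7s - 7(s-7))/(s-7) = 49/(s-7)

Final answer: 49/(s-7)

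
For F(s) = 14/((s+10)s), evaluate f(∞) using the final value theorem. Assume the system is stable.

f(∞) = lim_{s→0} sF(s) = lim_{s→0} 14/(s+10) = 7/5

Final answer: 7/5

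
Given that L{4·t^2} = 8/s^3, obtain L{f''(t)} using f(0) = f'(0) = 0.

L{f''(t)} = s²F(s) - sf(0) - f'(0) = s²·8/s^3 - 0 - 0 = 8/s

Final answer: 8/s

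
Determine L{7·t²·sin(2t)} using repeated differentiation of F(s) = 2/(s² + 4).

F(s) = 2/(s² + 4). F'(s) = -4s/(s² + 4)². F''(s) = -4(4 - 3s²)/(s² + 4)³ = (12s² - 16)/(s² + 4)³. So L{t²·sin(2t)} = (-1)² F''(s) = (12s² - 16)/(s² + 4)³. Then L{7·t²·sin(2t)} = 7·(12s² - 16)/(s² + 4)³ = (84s² - 112)/(s² + 4)³

Final answer: (84s² - 112)/(s² + 4)³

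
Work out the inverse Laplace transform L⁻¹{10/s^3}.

L⁻¹{n!/s^(n+1)} = t^n with n=2. So L⁻¹{2/s^3} = t^2, and L⁻¹{10/s^3} = (10/2)·t^2 = 5·t^2

Final answer: 5·t^2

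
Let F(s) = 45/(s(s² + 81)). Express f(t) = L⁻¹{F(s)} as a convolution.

45/(s(s² + 81)) = (1/s)·(45/(s² + 81)) = L{1}·L{5·sin(9t)}. So f(t) = 1*(5·sin(9t)) = ∫₀ᵗ 5·sin(9τ) dτ

Final answer: ∫₀ᵗ 5·sin(9τ) dτ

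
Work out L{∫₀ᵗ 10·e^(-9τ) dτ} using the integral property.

L{∫₀ᵗ f(τ)dτ} = F(s)/s with F(s) = 10/(s+9), so L{∫₀ᵗ 10·e^(-9τ) dτ} = 10/(s(s+9))

Final answer: 10/(s(s+9))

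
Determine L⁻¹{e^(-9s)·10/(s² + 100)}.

L⁻¹{10/(s² + 100)} = sin(10t). By the time shift theorem, L⁻¹{e^(-as)F(s)} = u(t-a)f(t-a) with a=9, so L⁻¹{e^(-9s)·10/(s² + 100)} = u(t-9)·sin(10(t-9))

Final answer: u(t-9)·sin(10(t-9))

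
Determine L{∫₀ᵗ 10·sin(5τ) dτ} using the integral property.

L{∫₀ᵗ f(τ)dτ} = F(s)/s with F(s) = 50/(s² + 25), so the result is (50/(s² + 25))/s = 50/(s(s² + 25))

Final answer: 50/(s(s² + 25))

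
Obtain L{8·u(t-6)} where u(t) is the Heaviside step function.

L{u(t-a)} = e^(-as)/s. Here a=6, so L{u(t-6)} = e^(-6s)/s, and L{8·u(t-6)} = 8·e^(-6s)/s

Final answer: 8·e^(-6s)/s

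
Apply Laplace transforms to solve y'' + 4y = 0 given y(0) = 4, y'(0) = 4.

L{y''} + 4L{y} = 0. s²Y - 4s - 4 + 4Y = 0. Y(s² + 4) = 4s + 4. Y = (4s + 4)/(s² + 4). Inverting: y(t) = 4cos(2t) + 2sin(2t)

Final answer: y(t) = 4cos(2t) + 2sin(2t)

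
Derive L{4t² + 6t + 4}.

L{4t² + 6t + 4} = 4·2/s³ + 6/s² + 4/s = 8/s³ + 6/s² + 4/s

Final answer: 8/s³ + 6/s² + 4/s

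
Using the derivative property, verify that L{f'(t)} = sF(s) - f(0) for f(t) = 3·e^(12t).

f'(t) = 36e^(12t). Direct: L{f'(t)} = 36/(s-12). Property: s·3/(s-12) - 3 = (3s - 3(s-12))/(s-12) = 36/(s-12). ✓

Final answer: 36/(s-12)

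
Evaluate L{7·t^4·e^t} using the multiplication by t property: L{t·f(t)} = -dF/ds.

Using L{t^n·e^(at)} = n!/(s-a)^(n+1), L{t^4·e^t} = 24/(s-1)^5, so L{7·t^4·e^t} = 7·24/(s-1)^5 = 168/(s-1)^5

Final answer: 168/(s-1)^5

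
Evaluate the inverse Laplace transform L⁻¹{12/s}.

L⁻¹{c/s} = c, so L⁻¹{12/s} = 12

Final answer: 12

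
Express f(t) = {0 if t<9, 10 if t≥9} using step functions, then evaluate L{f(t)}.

f(t) = 10·u(t-9). L{u(t-9)} = e^(-9s)/s, so L{f(t)} = 10·e^(-9s)/s

Final answer: 10·e^(-9s)/s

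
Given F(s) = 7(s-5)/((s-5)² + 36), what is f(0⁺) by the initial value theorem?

f(0⁺) = lim_{s→∞} sF(s) = lim_{s→∞} 7s(s-5)/((s-5)² + 36) = 7

Final answer: 7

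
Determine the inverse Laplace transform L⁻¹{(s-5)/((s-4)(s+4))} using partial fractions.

Using partial fractions, f(t) = (-e^(4t) + 9e^(-4t))/8

Final answer: (-e^(4t) + 9e^(-4t))/8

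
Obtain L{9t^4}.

L{t^n} = n!/s^(n+1). So L{9t^4} = 9·4!/s^5 = 216/s^5

Final answer: 216/s^5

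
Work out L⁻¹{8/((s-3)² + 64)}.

Form: b/((s-a)² + b²) → e^(at)sin(bt). With a=3, b=8

Final answer: e^(3t)·sin(8t)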